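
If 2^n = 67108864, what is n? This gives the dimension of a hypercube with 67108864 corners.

n = log_2(67108864) = 26.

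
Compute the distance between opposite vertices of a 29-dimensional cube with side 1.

d = √(1² + 1² + ... + 1²) [29 terms] = √(29·1²) = 1√29 ≈ 5.38516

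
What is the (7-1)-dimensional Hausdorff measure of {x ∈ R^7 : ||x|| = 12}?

|∂B_7(12)| = 15925248·π^3/5 ≈ 9.87565e+07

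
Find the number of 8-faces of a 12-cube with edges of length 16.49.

Choose 8 of 12 axes to span the face (C(12,8) = 495 ways), then fix each of the remaining 4 coordinates at one of its two extreme values (2^4 = 16 ways): 495·16 = 7920.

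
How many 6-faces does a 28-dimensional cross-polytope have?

f_6(28-orthoplex) = 2^7 · (28 choose 7) = 151557120.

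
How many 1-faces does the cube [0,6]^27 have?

An n-cube has n·2^(n-1) edges. With n = 27: 27·67108864 = 1811939328.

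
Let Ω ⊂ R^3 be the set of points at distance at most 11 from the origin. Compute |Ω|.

Volume = π^{3/2}·(11)^3/Γ(5/2) = 5324·π/3 ≈ 5575.28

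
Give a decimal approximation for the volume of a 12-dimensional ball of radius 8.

V_12(8) = π^(12/2) · (8)^12 / Γ(12/2 + 1) = 4294967296·π^6/45 ≈ 9.17586e+10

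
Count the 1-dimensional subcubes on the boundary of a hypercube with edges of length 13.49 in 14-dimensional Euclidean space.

Choose 1 of 14 axes to span the face (C(14,1) = 14 ways), then fix each of the remaining 13 coordinates at one of its two extreme values (2^13 = 8192 ways): 14·8192 = 114688.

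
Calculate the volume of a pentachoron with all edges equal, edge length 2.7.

V = (2.7^4 / 4!) · √((4+1) / 2^4) ≈ 1.23785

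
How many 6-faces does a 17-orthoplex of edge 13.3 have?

Number of 6-faces = 2^(6+1) · C(17,6+1) = 128 · 19448 = 2489344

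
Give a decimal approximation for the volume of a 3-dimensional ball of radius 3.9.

V_3(3.9) = π^(3/2) · (3.9)^3 / Γ(3/2 + 1) ≈ 248.475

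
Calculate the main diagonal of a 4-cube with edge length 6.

The space diagonal of an n-cube of side s is s√n. Here 6·√4 = 12.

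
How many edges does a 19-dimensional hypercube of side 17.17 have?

The 19-cube has n·2^(n-1) = 19·2^18 = 19·262144 = 4980736 edges.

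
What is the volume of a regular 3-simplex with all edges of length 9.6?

Volume = (√2/12) · 9.6³ = 104.267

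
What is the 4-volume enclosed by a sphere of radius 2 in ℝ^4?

V_4(2) = π^(4/2) · (2)^4 / Γ(4/2 + 1) = 8·π^2 ≈ 78.9568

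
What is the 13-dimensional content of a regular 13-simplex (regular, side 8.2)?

V = (8.2^13 / 13!) · √((13+1) / 2^13) ≈ 5.03117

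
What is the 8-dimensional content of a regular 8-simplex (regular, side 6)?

V_8 = √(9) · 6^8 / (8! · 2^(8/2)) ≈ 7.81071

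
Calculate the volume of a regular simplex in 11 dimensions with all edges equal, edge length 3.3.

For a regular n-simplex with edge a, V = (a^n / n!)·√((n+1)/2^n). With a=3.3, n=11: V ≈ 0.000969222.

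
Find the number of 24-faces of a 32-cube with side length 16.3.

f_24(32-cube) = (32 choose 24) · 2^8 = 2692684800.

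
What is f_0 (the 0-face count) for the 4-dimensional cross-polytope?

An n-cross-polytope has 2^(k+1)·C(n,k+1) k-faces. Here 2^1·C(4,1) = 2·4 = 8.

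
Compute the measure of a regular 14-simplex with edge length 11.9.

V = (11.9^14 / 14!) · √((14+1) / 2^14) ≈ 396.355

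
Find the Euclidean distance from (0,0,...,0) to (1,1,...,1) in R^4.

Diagonal = √4 · 1 = 2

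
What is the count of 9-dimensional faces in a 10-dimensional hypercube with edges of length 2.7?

Choose 9 of 10 axes to span the face (C(10,9) = 10 ways), then fix each of the remaining 1 coordinate at one of its two extreme values (2^1 = 2 ways): 10·2 = 20.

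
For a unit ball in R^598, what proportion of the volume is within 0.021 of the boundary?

V(inner)/V(outer) = ((1-0.021)/1)^598 ≈ 3.076e-06, so the shell fraction is 0.9999969236.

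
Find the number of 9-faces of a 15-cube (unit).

Number of 9-faces = C(15,9) · 2^(15-9) = 5005 · 64 = 320320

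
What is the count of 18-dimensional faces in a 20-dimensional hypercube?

f_18(20-cube) = (20 choose 18) · 2^2 = 760.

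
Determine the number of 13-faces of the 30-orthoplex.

Number of 13-faces = 2^(13+1) · C(30,13+1) = 16384 · 145422675 = 2382605107200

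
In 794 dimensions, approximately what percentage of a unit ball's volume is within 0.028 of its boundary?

1 - (1-0.028)^794 ≈ 1 - 1.611e-10 ≈ (100 - 1.61e-08)%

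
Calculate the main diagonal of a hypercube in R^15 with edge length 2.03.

d = √(2.03² + 2.03² + ... + 2.03²) [15 terms] = √(15·2.03²) = 2.03√15 ≈ 7.86216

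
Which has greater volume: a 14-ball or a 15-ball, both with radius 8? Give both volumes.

V_14(8) ≈ 2.63559e+12. V_15(8) ≈ 1.34208e+13. The 15-ball is larger.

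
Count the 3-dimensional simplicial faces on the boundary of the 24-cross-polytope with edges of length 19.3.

Each 3-face is the convex hull of 4 vertices, one chosen as ±e_i from each of 4 distinct axes: 2^4·C(24,4) = 170016.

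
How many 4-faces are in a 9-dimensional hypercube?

An n-cube has C(n,k)·2^(n-k) k-faces. Here C(9,4)·2^5 = 126·32 = 4032.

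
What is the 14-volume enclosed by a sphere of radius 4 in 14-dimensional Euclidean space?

V_14(4) = π^(14/2) · (4)^14 / Γ(14/2 + 1) = 16777216·π^7/315 ≈ 1.60864e+08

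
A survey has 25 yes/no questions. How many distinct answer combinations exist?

The 25-cube has 2^25 = 33554432 vertices.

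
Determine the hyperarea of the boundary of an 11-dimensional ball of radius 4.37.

S_11(4.37) = 2·π^(11/2)·(4.37)^10 / Γ(11/2) ≈ 5.26395e+07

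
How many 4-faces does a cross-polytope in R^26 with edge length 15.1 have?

Number of 4-faces = 2^(4+1) · C(26,4+1) = 32 · 65780 = 2104960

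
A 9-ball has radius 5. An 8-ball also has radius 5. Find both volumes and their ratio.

V_9(5) ≈ 6.4424e+06. V_8(5) ≈ 1.58543e+06. Ratio V_9/V_8 ≈ 4.063.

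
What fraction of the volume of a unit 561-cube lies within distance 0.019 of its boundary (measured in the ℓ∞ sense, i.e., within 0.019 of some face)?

Shell fraction = 1 - (1-0.038)^561 ≈ 1 - 3.641e-10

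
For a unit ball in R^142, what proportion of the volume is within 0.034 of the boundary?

Shell fraction = 1 - (1-0.034)^142 ≈ 0.992642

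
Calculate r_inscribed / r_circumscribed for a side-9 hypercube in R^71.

r_in = 9/2 (half the side); r_out = 9√71/2 (half the diagonal). Ratio = 1/√71 ≈ 0.118678.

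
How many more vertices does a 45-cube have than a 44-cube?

The 45-cube has 2^45 = 35184372088832 vertices. The 44-cube has 2^44 = 17592186044416 vertices. Difference: 35184372088832 - 17592186044416 = 17592186044416.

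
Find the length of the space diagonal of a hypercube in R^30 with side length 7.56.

d = √(7.56² + 7.56² + ... + 7.56²) [30 terms] = √(30·7.56²) = 7.56√30 ≈ 41.4078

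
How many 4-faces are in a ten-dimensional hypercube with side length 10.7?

f_4(10-cube) = (10 choose 4) · 2^6 = 13440.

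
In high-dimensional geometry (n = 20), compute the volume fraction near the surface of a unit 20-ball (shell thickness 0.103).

1 - (1-0.103)^20 ≈ 0.886277 ≈ 88.63%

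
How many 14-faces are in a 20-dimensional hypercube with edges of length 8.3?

Number of 14-faces = C(20,14) · 2^(20-14) = 38760 · 64 = 2480640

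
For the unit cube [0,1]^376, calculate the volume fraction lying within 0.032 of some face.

Shell fraction = 1 - (1-0.064)^376 ≈ 1 - 1.584e-11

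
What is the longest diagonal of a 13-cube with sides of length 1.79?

The space diagonal of an n-cube of side s is s√n. Here 1.79·√13 ≈ 6.45394.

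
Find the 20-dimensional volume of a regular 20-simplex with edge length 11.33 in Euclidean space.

V = (11.33^20 / 20!) · √((20+1) / 2^20) ≈ 2.23503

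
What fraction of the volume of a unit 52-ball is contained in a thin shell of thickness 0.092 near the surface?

1 - (1-0.092)^52 ≈ 0.993386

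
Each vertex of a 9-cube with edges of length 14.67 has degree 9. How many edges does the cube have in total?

The 9-cube has n·2^(n-1) = 9·2^8 = 9·256 = 2304 edges.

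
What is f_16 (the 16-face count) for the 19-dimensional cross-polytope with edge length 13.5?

Number of 16-faces = 2^(16+1) · C(19,16+1) = 131072 · 171 = 22413312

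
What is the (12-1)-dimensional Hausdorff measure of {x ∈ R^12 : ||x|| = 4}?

S = n·V_n(r)/r = 12·V_12(4)/4 (volume-to-surface relation), giving 1048576·π^6/15 ≈ 6.7206e+07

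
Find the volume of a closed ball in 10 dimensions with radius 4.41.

The n-ball volume is π^(n/2)·r^n/Γ(n/2+1). With n=10, r=4.41: V ≈ 7.09503e+06.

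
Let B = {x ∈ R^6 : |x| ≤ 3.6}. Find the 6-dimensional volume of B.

The n-ball volume is π^(n/2)·r^n/Γ(n/2+1). With n=6, r=3.6: V ≈ 11249.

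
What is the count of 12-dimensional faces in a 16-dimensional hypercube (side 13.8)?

Number of 12-faces = C(16,12) · 2^(16-12) = 1820 · 16 = 29120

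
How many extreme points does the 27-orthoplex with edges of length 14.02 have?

The vertices are ±e_1, ..., ±e_27, so there are 2·27 = 54.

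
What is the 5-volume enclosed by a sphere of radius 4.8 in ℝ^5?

V_5(4.8) = π^(5/2) · (4.8)^5 / Γ(5/2 + 1) ≈ 13412.3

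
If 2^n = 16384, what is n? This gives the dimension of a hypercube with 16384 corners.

n = log_2(16384) = 14.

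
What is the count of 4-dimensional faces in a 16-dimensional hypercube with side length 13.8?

An n-cube has C(n,k)·2^(n-k) k-faces. Here C(16,4)·2^12 = 1820·4096 = 7454720.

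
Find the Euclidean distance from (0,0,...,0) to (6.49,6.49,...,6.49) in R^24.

d = √(6.49² + 6.49² + ... + 6.49²) [24 terms] = √(24·6.49²) = 6.49√24 ≈ 31.7944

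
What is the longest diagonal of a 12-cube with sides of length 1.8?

Diagonal = √12 · 1.8 ≈ 6.23538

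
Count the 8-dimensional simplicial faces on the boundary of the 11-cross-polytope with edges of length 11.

Number of 8-faces = 2^(8+1) · C(11,8+1) = 512 · 55 = 28160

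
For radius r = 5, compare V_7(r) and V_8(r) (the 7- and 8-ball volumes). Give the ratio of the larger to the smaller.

V_7(5) ≈ 369122, V_8(5) ≈ 1.58543e+06. The 8-ball is larger by a factor of 4.295.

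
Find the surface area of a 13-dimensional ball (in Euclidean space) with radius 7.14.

|∂B_13(7.14)| ≈ 2.07808e+11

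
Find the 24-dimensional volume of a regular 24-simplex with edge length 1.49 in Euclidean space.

V_24 = √(25) · 1.49^24 / (24! · 2^(24/2)) ≈ 2.82082e-23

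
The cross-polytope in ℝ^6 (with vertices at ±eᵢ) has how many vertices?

An n-cross-polytope has 2n vertices; here n = 6, giving 12.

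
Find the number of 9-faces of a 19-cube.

Choose 9 of 19 axes to span the face (C(19,9) = 92378 ways), then fix each of the remaining 10 coordinates at one of its two extreme values (2^10 = 1024 ways): 92378·1024 = 94595072.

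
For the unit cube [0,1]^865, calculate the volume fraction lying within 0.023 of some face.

Shell fraction = 1 - (1-0.046)^865 ≈ 1 - 2.039e-18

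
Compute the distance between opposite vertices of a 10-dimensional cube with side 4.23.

Diagonal = √10 · 4.23 ≈ 13.3764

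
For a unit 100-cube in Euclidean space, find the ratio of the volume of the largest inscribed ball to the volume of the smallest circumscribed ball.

V_in / V_out = (r_in/r_out)^100 = (1/√100)^100 = 100^(-100/2) ≈ 1e-100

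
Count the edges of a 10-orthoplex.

An n-cross-polytope has 2^(k+1)·C(n,k+1) k-faces. Here 2^2·C(10,2) = 4·45 = 180.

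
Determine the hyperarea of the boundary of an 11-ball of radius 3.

S_11(3) = 2·π^(11/2)·(3)^10 / Γ(11/2) = 139968·π^5/35 ≈ 1.2238e+06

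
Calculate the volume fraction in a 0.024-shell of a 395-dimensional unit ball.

1 - (1-0.024)^395 ≈ 0.999932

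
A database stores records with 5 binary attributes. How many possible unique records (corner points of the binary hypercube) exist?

The 5-cube has 2^5 = 32 vertices.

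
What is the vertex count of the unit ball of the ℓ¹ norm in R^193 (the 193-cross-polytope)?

The 193-dimensional cross-polytope has 2n = 2·193 = 386 vertices.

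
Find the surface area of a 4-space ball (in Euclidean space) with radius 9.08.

S_4(9.08) = 2·π^(4/2)·(9.08)^3 / Γ(4/2) ≈ 14777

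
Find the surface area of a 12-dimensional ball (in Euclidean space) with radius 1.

The surface area of an n-ball is 2π^(n/2) r^(n-1) / Γ(n/2). For n=12, r=1: π^6/60 ≈ 16.0232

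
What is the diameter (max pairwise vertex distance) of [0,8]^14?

Diagonal = √14 · 8 ≈ 29.9333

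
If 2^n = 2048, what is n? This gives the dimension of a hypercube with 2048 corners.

n = log_2(2048) = 11.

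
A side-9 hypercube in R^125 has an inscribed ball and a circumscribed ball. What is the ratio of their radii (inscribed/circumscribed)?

r_in = 9/2 (half the side); r_out = 9√125/2 (half the diagonal). Ratio = 1/√125 ≈ 0.0894427.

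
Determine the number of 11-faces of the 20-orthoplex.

An n-cross-polytope has 2^(k+1)·C(n,k+1) k-faces. Here 2^12·C(20,12) = 4096·125970 = 515973120.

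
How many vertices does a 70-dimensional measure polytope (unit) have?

Number of vertices = 2^70 = 1180591620717411303424.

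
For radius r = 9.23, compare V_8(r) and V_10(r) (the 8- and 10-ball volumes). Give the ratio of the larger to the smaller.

V_8(9.23) ≈ 2.13797e+08, V_10(9.23) ≈ 1.14442e+10. The 10-ball is larger by a factor of 53.53.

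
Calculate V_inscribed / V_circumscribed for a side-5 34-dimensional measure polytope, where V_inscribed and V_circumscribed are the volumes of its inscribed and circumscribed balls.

V_in / V_out = (r_in/r_out)^34 = (1/√34)^34 = 34^(-34/2) ≈ 9.22271e-27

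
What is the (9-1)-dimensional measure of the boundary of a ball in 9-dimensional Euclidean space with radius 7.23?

S = n·V_n(r)/r = 9·V_9(7.23)/7.23 (volume-to-surface relation), giving 2.21649e+08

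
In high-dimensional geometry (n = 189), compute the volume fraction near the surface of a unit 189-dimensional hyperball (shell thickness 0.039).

1 - (1-0.039)^189 ≈ 0.999457 ≈ 99.95%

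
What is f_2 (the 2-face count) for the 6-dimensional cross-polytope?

f_2(6-orthoplex) = 2^3 · (6 choose 3) = 160.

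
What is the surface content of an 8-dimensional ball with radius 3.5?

S = n·V_n(r)/r = 8·V_8(3.5)/3.5 (volume-to-surface relation), giving 823543·π^4/384 ≈ 208908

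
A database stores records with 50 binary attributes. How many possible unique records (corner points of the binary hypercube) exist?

The 50-cube has 2^50 = 1125899906842624 vertices.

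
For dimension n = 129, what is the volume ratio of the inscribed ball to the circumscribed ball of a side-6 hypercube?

The radii are 6/2 and 6√129/2, so the volume ratio is (1/√129)^129 = 129^{-129/2} ≈ 7.36146e-137.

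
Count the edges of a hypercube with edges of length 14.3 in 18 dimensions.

Each of the 2^18 = 262144 vertices has degree 18; total edges = 18·2^18/2 = 2359296.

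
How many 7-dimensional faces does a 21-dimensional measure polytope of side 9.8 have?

An n-cube has C(n,k)·2^(n-k) k-faces. Here C(21,7)·2^14 = 116280·16384 = 1905131520.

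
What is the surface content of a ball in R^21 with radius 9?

S_21(9) = 2·π^(21/2)·(9)^20 / Γ(21/2) = 307393813088254199808·π^10/8083075 ≈ 3.56137e+18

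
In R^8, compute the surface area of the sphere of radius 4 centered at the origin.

|∂B_8(4)| = 16384·π^4/3 ≈ 531984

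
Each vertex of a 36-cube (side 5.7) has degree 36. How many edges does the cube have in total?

Each of the 2^36 = 68719476736 vertices has degree 36; total edges = 36·2^36/2 = 1236950581248.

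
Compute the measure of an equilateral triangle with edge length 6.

Area = (√3/4) · 6² = 15.5885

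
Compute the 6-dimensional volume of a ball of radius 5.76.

Volume = π^{6/2}·(5.76)^6/Γ(4) ≈ 188727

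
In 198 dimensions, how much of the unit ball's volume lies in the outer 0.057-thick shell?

1 - (1-0.057)^198 ≈ 0.999991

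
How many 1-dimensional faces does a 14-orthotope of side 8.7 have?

Number of 1-faces = C(14,1) · 2^(14-1) = 14 · 8192 = 114688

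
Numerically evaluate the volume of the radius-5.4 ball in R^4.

Volume = π^{4/2}·(5.4)^4/Γ(3) ≈ 4196.09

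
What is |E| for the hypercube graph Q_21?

Number of 1-faces = C(21,1)·2^(21-1) = 21·1048576 = 22020096.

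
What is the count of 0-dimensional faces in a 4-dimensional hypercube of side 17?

An n-cube has C(n,k)·2^(n-k) k-faces. Here C(4,0)·2^4 = 1·16 = 16.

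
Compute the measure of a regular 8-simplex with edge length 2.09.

For a regular n-simplex with edge a, V = (a^n / n!)·√((n+1)/2^n). With a=2.09, n=8: V ≈ 0.00169298.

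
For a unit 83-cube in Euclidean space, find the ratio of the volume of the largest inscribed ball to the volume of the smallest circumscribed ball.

V_in / V_out = (r_in/r_out)^83 = (1/√83)^83 = 83^(-83/2) ≈ 2.2817e-80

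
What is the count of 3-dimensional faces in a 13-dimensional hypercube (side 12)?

Number of 3-faces = C(13,3) · 2^(13-3) = 286 · 1024 = 292864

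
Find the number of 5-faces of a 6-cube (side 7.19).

f_5(6-cube) = (6 choose 5) · 2^1 = 12.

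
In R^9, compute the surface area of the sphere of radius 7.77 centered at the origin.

S = n·V_n(r)/r = 9·V_9(7.77)/7.77 (volume-to-surface relation), giving 3.94392e+08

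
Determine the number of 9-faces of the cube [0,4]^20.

f_9(20-cube) = (20 choose 9) · 2^11 = 343982080.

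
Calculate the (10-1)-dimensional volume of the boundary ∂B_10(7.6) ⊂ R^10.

S = n·V_n(r)/r = 10·V_10(7.6)/7.6 (volume-to-surface relation), giving 2.1572e+09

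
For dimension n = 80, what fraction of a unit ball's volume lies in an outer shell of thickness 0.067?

1 - (1-0.067)^80 ≈ 0.996105 ≈ 99.61%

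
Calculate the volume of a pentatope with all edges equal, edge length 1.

V_4 = √(5) · 1^4 / (4! · 2^(4/2)) ≈ 0.0232924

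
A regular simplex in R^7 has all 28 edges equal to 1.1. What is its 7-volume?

Volume = 1.1^7 · √(8/2^7) / 7! ≈ 9.66626e-05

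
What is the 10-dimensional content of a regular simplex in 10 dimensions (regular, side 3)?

V = (3^10 / 10!) · √((10+1) / 2^10) ≈ 0.00168654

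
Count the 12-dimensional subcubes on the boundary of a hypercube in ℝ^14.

An n-cube has C(n,k)·2^(n-k) k-faces. Here C(14,12)·2^2 = 91·4 = 364.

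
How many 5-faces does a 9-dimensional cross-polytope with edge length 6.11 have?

Number of 5-faces = 2^(5+1) · C(9,5+1) = 64 · 84 = 5376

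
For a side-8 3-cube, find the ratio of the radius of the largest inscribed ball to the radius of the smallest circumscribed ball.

r_in = 8/2 (half the side); r_out = 8√3/2 (half the diagonal). Ratio = 1/√3 ≈ 0.57735.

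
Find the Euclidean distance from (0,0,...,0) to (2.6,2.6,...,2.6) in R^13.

Diagonal = √13 · 2.6 ≈ 9.37443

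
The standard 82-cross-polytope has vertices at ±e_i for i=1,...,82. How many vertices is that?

Number of vertices = 2n = 164.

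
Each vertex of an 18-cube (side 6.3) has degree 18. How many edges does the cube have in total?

The 18-cube has n·2^(n-1) = 18·2^17 = 18·131072 = 2359296 edges.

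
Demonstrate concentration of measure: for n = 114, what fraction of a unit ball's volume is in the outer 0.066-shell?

1 - (1-0.066)^114 ≈ 0.999584 ≈ 99.9584%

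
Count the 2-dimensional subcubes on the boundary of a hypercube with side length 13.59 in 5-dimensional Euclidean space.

An n-cube has C(n,k)·2^(n-k) k-faces. Here C(5,2)·2^3 = 10·8 = 80.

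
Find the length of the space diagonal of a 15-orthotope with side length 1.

||(1,1,...,1)|| = √(15)·1 ≈ 3.87298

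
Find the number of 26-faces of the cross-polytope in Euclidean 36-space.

An n-cross-polytope has 2^(k+1)·C(n,k+1) k-faces. Here 2^27·C(36,27) = 134217728·94143280 = 12635697148067840.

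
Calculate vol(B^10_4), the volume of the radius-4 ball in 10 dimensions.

V = 131072·π^5/15 ≈ 2.67404e+06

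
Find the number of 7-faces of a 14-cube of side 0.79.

f_7(14-cube) = (14 choose 7) · 2^7 = 439296.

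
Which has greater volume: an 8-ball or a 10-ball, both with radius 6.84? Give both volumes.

V_8(6.84) ≈ 1.94463e+07. V_10(6.84) ≈ 5.71649e+08. The 10-ball is larger.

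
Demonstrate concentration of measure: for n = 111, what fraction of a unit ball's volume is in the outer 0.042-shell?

1 - (1-0.042)^111 ≈ 0.991458 ≈ 99.15%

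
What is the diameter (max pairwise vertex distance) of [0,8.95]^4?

||(8.95,8.95,...,8.95)|| = √(4)·8.95 = 17.9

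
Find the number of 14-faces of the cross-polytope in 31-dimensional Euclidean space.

f_14(31-orthoplex) = 2^15 · (31 choose 15) = 9848101109760.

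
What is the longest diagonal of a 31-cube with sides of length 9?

d = √(9² + 9² + ... + 9²) [31 terms] = √(31·9²) = 9√31 ≈ 50.1099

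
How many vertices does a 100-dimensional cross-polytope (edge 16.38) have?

Number of vertices = 2n = 200.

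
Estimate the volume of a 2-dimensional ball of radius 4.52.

V_2(4.52) = π^(2/2) · (4.52)^2 / Γ(2/2 + 1) ≈ 64.184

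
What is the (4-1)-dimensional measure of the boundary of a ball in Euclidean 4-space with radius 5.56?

S_4(5.56) = 2·π^(4/2)·(5.56)^3 / Γ(4/2) ≈ 3392.77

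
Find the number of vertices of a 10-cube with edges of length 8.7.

Each vertex is a binary string of length 10, so there are 2^10 = 1024.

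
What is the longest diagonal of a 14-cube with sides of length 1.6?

The space diagonal of an n-cube of side s is s√n. Here 1.6·√14 ≈ 5.98665.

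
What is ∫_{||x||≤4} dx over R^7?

Volume = π^{7/2}·(4)^7/Γ(9/2) = 262144·π^3/105 ≈ 77410.6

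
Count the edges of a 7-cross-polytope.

An n-cross-polytope has 2^(k+1)·C(n,k+1) k-faces. Here 2^2·C(7,2) = 4·21 = 84.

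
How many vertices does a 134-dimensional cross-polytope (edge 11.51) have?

The vertices are ±e_1, ..., ±e_134, so there are 2·134 = 268.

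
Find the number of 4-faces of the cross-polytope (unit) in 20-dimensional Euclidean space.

f_4(20-orthoplex) = 2^5 · (20 choose 5) = 496128.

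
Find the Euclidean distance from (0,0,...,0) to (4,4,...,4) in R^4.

The space diagonal of an n-cube of side s is s√n. Here 4·√4 = 8.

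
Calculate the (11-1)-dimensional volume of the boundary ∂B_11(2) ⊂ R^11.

The surface area of an n-ball is 2π^(n/2) r^(n-1) / Γ(n/2). For n=11, r=2: 65536·π^5/945 ≈ 21222.5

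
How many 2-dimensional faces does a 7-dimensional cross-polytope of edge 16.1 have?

Number of 2-faces = 2^(2+1) · C(7,2+1) = 8 · 35 = 280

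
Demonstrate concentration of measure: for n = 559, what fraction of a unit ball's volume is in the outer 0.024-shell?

1 - (1-0.024)^559 ≈ 0.999998734 ≈ 99.999873%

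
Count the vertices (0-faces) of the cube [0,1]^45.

The 45-cube has 2^45 = 35184372088832 vertices.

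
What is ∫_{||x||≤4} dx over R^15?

Volume = π^{15/2}·(4)^15/Γ(17/2) = 274877906944·π^7/2027025 ≈ 4.09572e+08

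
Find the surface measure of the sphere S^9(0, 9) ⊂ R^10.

The surface area of an n-ball is 2π^(n/2) r^(n-1) / Γ(n/2). For n=10, r=9: 129140163·π^5/4 ≈ 9.87986e+09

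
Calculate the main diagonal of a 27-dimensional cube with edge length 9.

Diagonal = √27 · 9 ≈ 46.7654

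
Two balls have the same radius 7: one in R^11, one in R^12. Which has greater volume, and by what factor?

V_11(7) ≈ 3.72549e+09, V_12(7) ≈ 1.84818e+10. The 12-ball is larger by a factor of 4.961.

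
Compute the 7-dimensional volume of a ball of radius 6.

V = 1492992·π^3/35 ≈ 1.32263e+06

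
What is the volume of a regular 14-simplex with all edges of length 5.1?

Volume = 5.1^14 · √(15/2^14) / 14! ≈ 0.00279518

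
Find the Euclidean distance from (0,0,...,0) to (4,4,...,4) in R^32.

Diagonal = √32 · 4 ≈ 22.6274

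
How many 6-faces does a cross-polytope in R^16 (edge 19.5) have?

Each 6-face is the convex hull of 7 vertices, one chosen as ±e_i from each of 7 distinct axes: 2^7·C(16,7) = 1464320.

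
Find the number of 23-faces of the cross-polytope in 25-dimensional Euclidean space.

Each 23-face is the convex hull of 24 vertices, one chosen as ±e_i from each of 24 distinct axes: 2^24·C(25,24) = 419430400.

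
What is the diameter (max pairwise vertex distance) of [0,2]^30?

||(2,2,...,2)|| = √(30)·2 ≈ 10.9545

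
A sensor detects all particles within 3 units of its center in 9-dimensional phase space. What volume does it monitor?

Volume = π^{9/2}·(3)^9/Γ(11/2) = 23328·π^4/35 ≈ 64924.6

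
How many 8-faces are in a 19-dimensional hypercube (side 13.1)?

Choose 8 of 19 axes to span the face (C(19,8) = 75582 ways), then fix each of the remaining 11 coordinates at one of its two extreme values (2^11 = 2048 ways): 75582·2048 = 154791936.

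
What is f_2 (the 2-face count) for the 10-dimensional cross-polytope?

f_2(10-orthoplex) = 2^3 · (10 choose 3) = 960.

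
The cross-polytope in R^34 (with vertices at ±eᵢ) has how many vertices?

Number of vertices = 2n = 68.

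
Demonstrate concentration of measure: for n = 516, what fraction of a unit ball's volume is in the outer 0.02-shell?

1 - (1-0.02)^516 ≈ 0.99997 ≈ 99.997031%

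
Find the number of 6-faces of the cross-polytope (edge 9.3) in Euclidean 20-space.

An n-cross-polytope has 2^(k+1)·C(n,k+1) k-faces. Here 2^7·C(20,7) = 128·77520 = 9922560.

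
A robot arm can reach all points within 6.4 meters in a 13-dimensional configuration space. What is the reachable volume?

The n-ball volume is π^(n/2)·r^n/Γ(n/2+1). With n=13, r=6.4: V ≈ 2.75221e+10.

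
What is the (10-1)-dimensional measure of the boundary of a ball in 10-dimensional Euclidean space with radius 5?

S_10(5) = 2·π^(10/2)·(5)^9 / Γ(10/2) = 1953125·π^5/12 ≈ 4.98079e+07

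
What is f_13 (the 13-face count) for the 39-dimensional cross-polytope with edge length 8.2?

An n-cross-polytope has 2^(k+1)·C(n,k+1) k-faces. Here 2^14·C(39,14) = 16384·15084504396 = 247144520024064.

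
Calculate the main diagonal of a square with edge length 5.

Diagonal = √2 · 5 ≈ 7.07107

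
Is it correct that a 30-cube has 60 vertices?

False. The 30-cube has 2^30 = 1073741824 vertices.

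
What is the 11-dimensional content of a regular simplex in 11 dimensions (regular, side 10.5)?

Volume = 10.5^11 · √(12/2^11) / 11! ≈ 327.984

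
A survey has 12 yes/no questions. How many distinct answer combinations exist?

An n-cube has 2^n vertices; for n = 12 that is 2^12 = 4096.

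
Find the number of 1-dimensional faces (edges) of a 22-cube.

Each of the 2^22 = 4194304 vertices has degree 22; total edges = 22·2^22/2 = 46137344.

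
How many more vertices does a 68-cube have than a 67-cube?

The 68-cube has 2^68 = 295147905179352825856 vertices. The 67-cube has 2^67 = 147573952589676412928 vertices. Difference: 295147905179352825856 - 147573952589676412928 = 147573952589676412928.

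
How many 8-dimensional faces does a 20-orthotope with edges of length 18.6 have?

f_8(20-cube) = (20 choose 8) · 2^12 = 515973120.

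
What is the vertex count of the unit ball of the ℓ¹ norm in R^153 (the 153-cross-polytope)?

The 153-dimensional cross-polytope has 2n = 2·153 = 306 vertices.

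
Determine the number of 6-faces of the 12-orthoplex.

f_6(12-orthoplex) = 2^7 · (12 choose 7) = 101376.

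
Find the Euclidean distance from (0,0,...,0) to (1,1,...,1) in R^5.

d = √(1² + 1² + ... + 1²) [5 terms] = √(5·1²) = 1√5 ≈ 2.23607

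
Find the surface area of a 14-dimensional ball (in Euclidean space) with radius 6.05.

S = n·V_n(r)/r = 14·V_14(6.05)/6.05 (volume-to-surface relation), giving 1.22058e+11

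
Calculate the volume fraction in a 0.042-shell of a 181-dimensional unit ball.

V(inner)/V(outer) = ((1-0.042)/1)^181 ≈ 0.0004238, so the shell fraction is 0.999576.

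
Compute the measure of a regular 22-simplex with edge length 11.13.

Volume = 11.13^22 · √(23/2^22) / 22! ≈ 0.219614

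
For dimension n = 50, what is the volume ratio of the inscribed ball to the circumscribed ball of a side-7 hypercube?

Volume scales as r^n, and r_in/r_out = 1/√50, giving (1/√50)^50 ≈ 3.35544e-43.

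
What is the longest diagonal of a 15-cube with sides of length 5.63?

d = √(5.63² + 5.63² + ... + 5.63²) [15 terms] = √(15·5.63²) = 5.63√15 ≈ 21.8049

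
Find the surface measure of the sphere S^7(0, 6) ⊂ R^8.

S_8(6) = 2·π^(8/2)·(6)^7 / Γ(8/2) = 93312·π^4 ≈ 9.08944e+06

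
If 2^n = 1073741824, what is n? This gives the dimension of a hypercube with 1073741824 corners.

2^n = 1073741824 ⇒ n = log_2(1073741824) = 30.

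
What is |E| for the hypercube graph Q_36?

The 36-cube has n·2^(n-1) = 36·2^35 = 36·34359738368 = 1236950581248 edges.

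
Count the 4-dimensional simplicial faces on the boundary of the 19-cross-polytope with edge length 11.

f_4(19-orthoplex) = 2^5 · (19 choose 5) = 372096.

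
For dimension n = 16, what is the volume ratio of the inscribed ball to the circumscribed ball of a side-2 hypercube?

The radii are 2/2 and 2√16/2, so the volume ratio is (1/√16)^16 = 16^{-16/2} ≈ 2.32831e-10.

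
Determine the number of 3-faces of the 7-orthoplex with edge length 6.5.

f_3(7-orthoplex) = 2^4 · (7 choose 4) = 560.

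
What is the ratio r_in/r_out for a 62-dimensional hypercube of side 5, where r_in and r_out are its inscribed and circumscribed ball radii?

For an n-cube of any side s, the inradius is s/2 and the circumradius is s√n/2, so the ratio is 1/√62 ≈ 0.127.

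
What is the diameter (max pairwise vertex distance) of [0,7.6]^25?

d = √(7.6² + 7.6² + ... + 7.6²) [25 terms] = √(25·7.6²) = 7.6√25 = 38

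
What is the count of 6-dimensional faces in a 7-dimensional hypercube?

Choose 6 of 7 axes to span the face (C(7,6) = 7 ways), then fix each of the remaining 1 coordinate at one of its two extreme values (2^1 = 2 ways): 7·2 = 14.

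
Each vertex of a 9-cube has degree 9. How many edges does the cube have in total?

Number of 1-faces = C(9,1)·2^(9-1) = 9·256 = 2304.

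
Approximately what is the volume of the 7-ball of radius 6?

V_7(6) = π^(7/2) · (6)^7 / Γ(7/2 + 1) = 1492992·π^3/35 ≈ 1.32263e+06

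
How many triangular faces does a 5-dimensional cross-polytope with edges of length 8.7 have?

f_2(5-orthoplex) = 2^3 · (5 choose 3) = 80.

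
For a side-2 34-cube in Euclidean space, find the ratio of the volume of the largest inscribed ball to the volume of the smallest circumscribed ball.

The radii are 2/2 and 2√34/2, so the volume ratio is (1/√34)^34 = 34^{-34/2} ≈ 9.22271e-27.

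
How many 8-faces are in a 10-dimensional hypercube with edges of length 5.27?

f_8(10-cube) = (10 choose 8) · 2^2 = 180.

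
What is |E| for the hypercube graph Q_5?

Each of the 2^5 = 32 vertices has degree 5; total edges = 5·2^5/2 = 80.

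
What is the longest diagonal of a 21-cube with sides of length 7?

Diagonal = √21 · 7 ≈ 32.078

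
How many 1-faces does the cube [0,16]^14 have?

An n-cube has n·2^(n-1) edges. With n = 14: 14·8192 = 114688.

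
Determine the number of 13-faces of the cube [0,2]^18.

f_13(18-cube) = (18 choose 13) · 2^5 = 274176.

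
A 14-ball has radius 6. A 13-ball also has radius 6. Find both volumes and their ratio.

V_14(6) ≈ 4.69609e+10. V_13(6) ≈ 1.18934e+10. Ratio V_14/V_13 ≈ 3.948.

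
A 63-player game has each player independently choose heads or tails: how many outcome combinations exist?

The 63-cube has 2^63 = 9223372036854775808 vertices.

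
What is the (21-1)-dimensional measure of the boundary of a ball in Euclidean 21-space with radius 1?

S = n·V_n(r)/r = 21·V_21(1)/1 (volume-to-surface relation), giving 2048·π^10/654729075 ≈ 0.292932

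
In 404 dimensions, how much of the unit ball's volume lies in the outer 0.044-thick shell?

V(inner)/V(outer) = ((1-0.044)/1)^404 ≈ 1.273e-08, so the shell fraction is 0.9999999873.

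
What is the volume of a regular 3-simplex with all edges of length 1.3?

Volume = (√2/12) · 1.3³ = 0.258919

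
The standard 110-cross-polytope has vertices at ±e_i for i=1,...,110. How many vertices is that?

The 110-dimensional cross-polytope has 2n = 2·110 = 220 vertices.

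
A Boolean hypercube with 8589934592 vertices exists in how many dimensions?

n = log_2(8589934592) = 33.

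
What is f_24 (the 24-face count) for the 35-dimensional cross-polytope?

Number of 24-faces = 2^(24+1) · C(35,24+1) = 33554432 · 183579396 = 6159902359683072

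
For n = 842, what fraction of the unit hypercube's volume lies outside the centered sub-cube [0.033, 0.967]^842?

The inner cube has side 1-2·0.033 = 0.934 and volume (0.934)^842 ≈ 1.077e-25, so the shell holds 1 - 1.077e-25 of the volume.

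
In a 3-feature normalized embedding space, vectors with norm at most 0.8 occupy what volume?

The n-ball volume is π^(n/2)·r^n/Γ(n/2+1). With n=3, r=0.8: V ≈ 2.14466.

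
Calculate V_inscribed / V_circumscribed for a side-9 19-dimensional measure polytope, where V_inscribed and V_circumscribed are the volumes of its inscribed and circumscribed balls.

Volume scales as r^n, and r_in/r_out = 1/√19, giving (1/√19)^19 ≈ 7.10953e-13.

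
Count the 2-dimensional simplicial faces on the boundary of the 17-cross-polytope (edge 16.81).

f_2(17-orthoplex) = 2^3 · (17 choose 3) = 5440.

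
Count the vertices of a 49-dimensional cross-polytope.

An n-cross-polytope has 2n vertices; here n = 49, giving 98.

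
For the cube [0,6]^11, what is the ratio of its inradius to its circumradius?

r_in = 6/2 (half the side); r_out = 6√11/2 (half the diagonal). Ratio = 1/√11 ≈ 0.301511.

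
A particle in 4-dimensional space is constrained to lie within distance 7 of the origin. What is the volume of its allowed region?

V_4(7) = π^(4/2) · (7)^4 / Γ(4/2 + 1) = 2401·π^2/2 ≈ 11848.5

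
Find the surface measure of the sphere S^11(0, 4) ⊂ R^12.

The surface area of an n-ball is 2π^(n/2) r^(n-1) / Γ(n/2). For n=12, r=4: 1048576·π^6/15 ≈ 6.7206e+07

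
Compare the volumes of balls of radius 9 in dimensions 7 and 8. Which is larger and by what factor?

V_7(9) ≈ 2.25984e+07, V_8(9) ≈ 1.74714e+08. The 8-ball is larger by a factor of 7.731.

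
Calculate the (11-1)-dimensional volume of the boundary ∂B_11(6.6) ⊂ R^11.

S_11(6.6) = 2·π^(11/2)·(6.6)^10 / Γ(11/2) ≈ 3.2504e+09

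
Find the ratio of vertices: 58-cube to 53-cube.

The 58-cube has 2^58 = 288230376151711744 vertices. The 53-cube has 2^53 = 9007199254740992 vertices. Ratio: 288230376151711744/9007199254740992 = 32.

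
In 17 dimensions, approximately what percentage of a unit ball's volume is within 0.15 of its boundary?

1 - (1-0.15)^17 ≈ 0.936887 ≈ 93.69%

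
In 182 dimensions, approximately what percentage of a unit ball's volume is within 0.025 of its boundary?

1 - (1-0.025)^182 ≈ 0.990027 ≈ 99.00%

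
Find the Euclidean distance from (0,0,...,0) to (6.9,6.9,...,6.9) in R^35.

The space diagonal of an n-cube of side s is s√n. Here 6.9·√35 ≈ 40.821.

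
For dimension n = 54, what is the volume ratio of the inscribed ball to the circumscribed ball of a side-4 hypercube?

V_in/V_out = n^(-n/2) = 54^(-54/2) ≈ 1.68023e-47.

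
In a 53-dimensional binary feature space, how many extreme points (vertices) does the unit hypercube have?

Each vertex is a binary string of length 53, so there are 2^53 = 9007199254740992.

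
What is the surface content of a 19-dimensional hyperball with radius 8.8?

|∂B_19(8.8)| ≈ 8.87215e+16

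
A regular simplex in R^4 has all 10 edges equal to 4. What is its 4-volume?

V_4 = √(5) · 4^4 / (4! · 2^(4/2)) ≈ 5.96285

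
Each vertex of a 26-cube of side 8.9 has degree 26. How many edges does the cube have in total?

An n-cube has n·2^(n-1) edges. With n = 26: 26·33554432 = 872415232.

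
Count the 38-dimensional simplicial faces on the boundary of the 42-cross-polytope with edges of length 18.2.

Each 38-face is the convex hull of 39 vertices, one chosen as ±e_i from each of 39 distinct axes: 2^39·C(42,39) = 6311196743434240.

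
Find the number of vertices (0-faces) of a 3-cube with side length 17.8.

f_0(3-cube) = (3 choose 0) · 2^3 = 8.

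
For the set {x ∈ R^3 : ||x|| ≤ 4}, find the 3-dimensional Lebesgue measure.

V = 256·π/3 ≈ 268.083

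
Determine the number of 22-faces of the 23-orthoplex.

Number of 22-faces = 2^(22+1) · C(23,22+1) = 8388608 · 1 = 8388608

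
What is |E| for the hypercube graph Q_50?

Number of 1-faces = C(50,1)·2^(50-1) = 50·562949953421312 = 28147497671065600.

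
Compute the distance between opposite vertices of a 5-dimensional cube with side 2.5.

Diagonal = √5 · 2.5 ≈ 5.59017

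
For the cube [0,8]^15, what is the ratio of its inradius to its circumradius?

Ratio = (s/2)/(s√15/2) = 15^(-1/2) ≈ 0.258199.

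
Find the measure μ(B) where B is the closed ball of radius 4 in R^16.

V = 33554432·π^8/315 ≈ 1.01074e+09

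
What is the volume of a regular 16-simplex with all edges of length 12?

V_16 = √(17) · 12^16 / (16! · 2^(16/2)) ≈ 142.32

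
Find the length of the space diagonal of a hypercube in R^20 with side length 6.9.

d = √(6.9² + 6.9² + ... + 6.9²) [20 terms] = √(20·6.9²) = 6.9√20 ≈ 30.8577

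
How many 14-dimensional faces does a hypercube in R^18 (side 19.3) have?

f_14(18-cube) = (18 choose 14) · 2^4 = 48960.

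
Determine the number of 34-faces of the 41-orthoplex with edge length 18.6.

Number of 34-faces = 2^(34+1) · C(41,34+1) = 34359738368 · 4496388 = 154494715281014784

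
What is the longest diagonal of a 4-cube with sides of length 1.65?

The space diagonal of an n-cube of side s is s√n. Here 1.65·√4 = 3.3.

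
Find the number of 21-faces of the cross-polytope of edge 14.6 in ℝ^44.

f_21(44-orthoplex) = 2^22 · (44 choose 22) = 8825230699926650880.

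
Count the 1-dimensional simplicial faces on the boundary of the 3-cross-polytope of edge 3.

f_1(3-orthoplex) = 2^2 · (3 choose 2) = 12.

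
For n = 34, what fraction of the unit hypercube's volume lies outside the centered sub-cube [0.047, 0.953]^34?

Shell fraction = 1 - (1-0.094)^34 ≈ 0.965137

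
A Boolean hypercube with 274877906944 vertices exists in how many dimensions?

Since 2^n = 274877906944, we have n = 38.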